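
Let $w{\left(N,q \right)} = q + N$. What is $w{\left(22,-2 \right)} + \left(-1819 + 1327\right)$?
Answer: $-472$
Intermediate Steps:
$w{\left(N,q \right)} = N + q$
$w{\left(22,-2 \right)} + \left(-1819 + 1327\right) = \left(22 - 2\right) + \left(-1819 + 1327\right) = 20 - 492 = -472$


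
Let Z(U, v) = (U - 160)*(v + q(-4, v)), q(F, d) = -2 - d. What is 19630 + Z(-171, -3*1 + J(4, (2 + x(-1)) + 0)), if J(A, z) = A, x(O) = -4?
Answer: 20292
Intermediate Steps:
Z(U, v) = 320 - 2*U (Z(U, v) = (U - 160)*(v + (-2 - v)) = (-160 + U)*(-2) = 320 - 2*U)
19630 + Z(-171, -3*1 + J(4, (2 + x(-1)) + 0)) = 19630 + (320 - 2*(-171)) = 19630 + (320 + 342) = 19630 + 662 = 20292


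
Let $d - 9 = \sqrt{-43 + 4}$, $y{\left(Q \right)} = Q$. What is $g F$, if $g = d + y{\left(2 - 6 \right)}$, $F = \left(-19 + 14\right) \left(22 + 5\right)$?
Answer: $-675 - 135 i \sqrt{39} \approx -675.0 - 843.08 i$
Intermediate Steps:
$d = 9 + i \sqrt{39}$ ($d = 9 + \sqrt{-43 + 4} = 9 + \sqrt{-39} = 9 + i \sqrt{39} \approx 9.0 + 6.245 i$)
$F = -135$ ($F = \left(-5\right) 27 = -135$)
$g = 5 + i \sqrt{39}$ ($g = \left(9 + i \sqrt{39}\right) + \left(2 - 6\right) = \left(9 + i \sqrt{39}\right) - 4 = 5 + i \sqrt{39} \approx 5.0 + 6.245 i$)
$g F = \left(5 + i \sqrt{39}\right) \left(-135\right) = -675 - 135 i \sqrt{39}$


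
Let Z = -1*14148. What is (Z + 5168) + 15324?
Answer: 6344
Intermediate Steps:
Z = -14148
(Z + 5168) + 15324 = (-14148 + 5168) + 15324 = -8980 + 15324 = 6344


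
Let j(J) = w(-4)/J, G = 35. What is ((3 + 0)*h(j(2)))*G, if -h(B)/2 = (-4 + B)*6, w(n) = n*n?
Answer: -5040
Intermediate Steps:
w(n) = n²
j(J) = 16/J (j(J) = (-4)²/J = 16/J)
h(B) = 48 - 12*B (h(B) = -2*(-4 + B)*6 = -2*(-24 + 6*B) = 48 - 12*B)
((3 + 0)*h(j(2)))*G = ((3 + 0)*(48 - 192/2))*35 = (3*(48 - 192/2))*35 = (3*(48 - 12*8))*35 = (3*(48 - 96))*35 = (3*(-48))*35 = -144*35 = -5040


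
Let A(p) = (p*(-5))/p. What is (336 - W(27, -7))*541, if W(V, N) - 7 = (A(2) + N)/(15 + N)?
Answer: 357601/2 ≈ 1.7880e+5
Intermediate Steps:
A(p) = -5 (A(p) = (-5*p)/p = -5)
W(V, N) = 7 + (-5 + N)/(15 + N)
(336 - W(27, -7))*541 = (336 - 4*(25 + 2*(-7))/(15 - 7))*541 = (336 - 4*(25 - 14)/8)*541 = (336 - 4*11/8)*541 = (336 - 1*11/2)*541 = (336 - 11/2)*541 = (661/2)*541 = 357601/2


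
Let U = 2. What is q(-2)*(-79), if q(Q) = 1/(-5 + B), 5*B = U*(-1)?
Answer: 395/27 ≈ 14.630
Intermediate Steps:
B = -2/5 (B = (2*(-1))/5 = (1/5)*(-2) = -2/5 ≈ -0.40000)
q(Q) = -5/27 (q(Q) = 1/(-5 - 2/5) = 1/(-27/5) = -5/27)
q(-2)*(-79) = -5/27*(-79) = 395/27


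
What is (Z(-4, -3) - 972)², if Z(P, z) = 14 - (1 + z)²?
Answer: 925444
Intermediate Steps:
(Z(-4, -3) - 972)² = ((14 - (1 - 3)²) - 972)² = ((14 - 1*(-2)²) - 972)² = ((14 - 1*4) - 972)² = ((14 - 4) - 972)² = (10 - 972)² = (-962)² = 925444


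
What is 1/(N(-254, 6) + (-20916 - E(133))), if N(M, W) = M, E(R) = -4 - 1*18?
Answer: -1/21148 ≈ -4.7286e-5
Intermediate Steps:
E(R) = -22 (E(R) = -4 - 18 = -22)
1/(N(-254, 6) + (-20916 - E(133))) = 1/(-254 + (-20916 - 1*(-22))) = 1/(-254 + (-20916 + 22)) = 1/(-254 - 20894) = 1/(-21148) = -1/21148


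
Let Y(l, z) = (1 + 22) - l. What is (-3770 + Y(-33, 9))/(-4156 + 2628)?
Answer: 1857/764 ≈ 2.4306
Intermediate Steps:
Y(l, z) = 23 - l
(-3770 + Y(-33, 9))/(-4156 + 2628) = (-3770 + (23 - 1*(-33)))/(-4156 + 2628) = (-3770 + (23 + 33))/(-1528) = (-3770 + 56)*(-1/1528) = -3714*(-1/1528) = 1857/764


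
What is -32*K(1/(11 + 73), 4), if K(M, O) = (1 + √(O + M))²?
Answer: -3368/21 - 32*√7077/21 ≈ -288.57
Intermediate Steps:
K(M, O) = (1 + √(M + O))²
-32*K(1/(11 + 73), 4) = -32*(1 + √(1/(11 + 73) + 4))² = -32*(1 + √(1/84 + 4))² = -32*(1 + √(337/84))² = -32*(1 + √7077/42)²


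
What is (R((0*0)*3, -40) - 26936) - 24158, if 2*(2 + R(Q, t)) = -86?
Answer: -51139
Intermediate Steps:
R(Q, t) = -45 (R(Q, t) = -2 + (½)*(-86) = -2 - 43 = -45)
(R((0*0)*3, -40) - 26936) - 24158 = (-45 - 26936) - 24158 = -26981 - 24158 = -51139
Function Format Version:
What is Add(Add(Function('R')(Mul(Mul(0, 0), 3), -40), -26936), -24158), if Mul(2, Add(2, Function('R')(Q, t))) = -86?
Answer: -51139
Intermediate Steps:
Function('R')(Q, t) = -45 (Function('R')(Q, t) = Add(-2, Mul(Rational(1, 2), -86)) = Add(-2, -43) = -45)
Add(Add(Function('R')(Mul(Mul(0, 0), 3), -40), -26936), -24158) = Add(Add(-45, -26936), -24158) = Add(-26981, -24158) = -51139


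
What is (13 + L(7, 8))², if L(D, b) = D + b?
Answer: 784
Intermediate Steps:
(13 + L(7, 8))² = (13 + (7 + 8))² = (13 + 15)² = 28² = 784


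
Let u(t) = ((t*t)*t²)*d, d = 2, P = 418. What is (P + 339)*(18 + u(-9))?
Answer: 9946980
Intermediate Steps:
u(t) = 2*t⁴ (u(t) = ((t*t)*t²)*2 = (t²*t²)*2 = t⁴*2 = 2*t⁴)
(P + 339)*(18 + u(-9)) = (418 + 339)*(18 + 2*(-9)⁴) = 757*(18 + 2*6561) = 757*(18 + 13122) = 757*13140 = 9946980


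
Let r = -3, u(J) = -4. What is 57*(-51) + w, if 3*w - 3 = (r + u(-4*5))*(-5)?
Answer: -8683/3 ≈ -2894.3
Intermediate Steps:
w = 38/3 (w = 1 + ((-3 - 4)*(-5))/3 = 1 + (-7*(-5))/3 = 1 + (⅓)*35 = 1 + 35/3 = 38/3 ≈ 12.667)
57*(-51) + w = 57*(-51) + 38/3 = -2907 + 38/3 = -8683/3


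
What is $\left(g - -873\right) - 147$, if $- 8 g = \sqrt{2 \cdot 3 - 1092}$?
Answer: $726 - \frac{i \sqrt{1086}}{8} \approx 726.0 - 4.1193 i$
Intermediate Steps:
$g = - \frac{i \sqrt{1086}}{8}$ ($g = - \frac{\sqrt{2 \cdot 3 - 1092}}{8} = - \frac{\sqrt{6 - 1092}}{8} = - \frac{\sqrt{-1086}}{8} = - \frac{i \sqrt{1086}}{8} \approx - 4.1193 i$)
$\left(g - -873\right) - 147 = \left(- \frac{i \sqrt{1086}}{8} - -873\right) - 147 = \left(- \frac{i \sqrt{1086}}{8} + \left(-10 + 883\right)\right) - 147 = \left(- \frac{i \sqrt{1086}}{8} + 873\right) - 147 = \left(873 - \frac{i \sqrt{1086}}{8}\right) - 147 = 726 - \frac{i \sqrt{1086}}{8}$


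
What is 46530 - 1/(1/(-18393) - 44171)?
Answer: 37802703120513/812437204 ≈ 46530.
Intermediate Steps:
46530 - 1/(1/(-18393) - 44171) = 46530 - 1/(-1/18393 - 44171) = 46530 - 1/(-812437204/18393) = 46530 - 1*(-18393/812437204) = 46530 + 18393/812437204 = 37802703120513/812437204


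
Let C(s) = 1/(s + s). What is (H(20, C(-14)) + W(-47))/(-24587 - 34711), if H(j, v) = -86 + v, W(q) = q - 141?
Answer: 7673/1660344 ≈ 0.0046213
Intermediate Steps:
C(s) = 1/(2*s)
W(q) = -141 + q
(H(20, C(-14)) + W(-47))/(-24587 - 34711) = ((-86 + (½)/(-14)) + (-141 - 47))/(-24587 - 34711) = ((-86 + (½)*(-1/14)) - 188)/(-59298) = ((-86 - 1/28) - 188)*(-1/59298) = (-2409/28 - 188)*(-1/59298) = -7673/28*(-1/59298) = 7673/1660344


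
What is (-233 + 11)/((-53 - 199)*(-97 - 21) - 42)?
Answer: -37/4949 ≈ -0.0074763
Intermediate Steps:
(-233 + 11)/((-53 - 199)*(-97 - 21) - 42) = -222/(-252*(-118) - 42) = -222/(29736 - 42) = -222/29694 = -222*1/29694 = -37/4949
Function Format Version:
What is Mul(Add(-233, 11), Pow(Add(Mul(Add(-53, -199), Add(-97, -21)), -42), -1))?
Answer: Rational(-37, 4949) ≈ -0.0074763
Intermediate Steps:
Mul(Add(-233, 11), Pow(Add(Mul(Add(-53, -199), Add(-97, -21)), -42), -1)) = Mul(-222, Pow(Add(Mul(-252, -118), -42), -1)) = Mul(-222, Pow(Add(29736, -42), -1)) = Mul(-222, Pow(29694, -1)) = Mul(-222, Rational(1, 29694)) = Rational(-37, 4949)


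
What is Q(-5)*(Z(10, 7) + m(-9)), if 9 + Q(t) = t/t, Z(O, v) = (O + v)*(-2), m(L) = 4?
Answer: 240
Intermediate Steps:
Z(O, v) = -2*O - 2*v
Q(t) = -8 (Q(t) = -9 + t/t = -9 + 1 = -8)
Q(-5)*(Z(10, 7) + m(-9)) = -8*((-2*10 - 2*7) + 4) = -8*((-20 - 14) + 4) = -8*(-34 + 4) = -8*(-30) = 240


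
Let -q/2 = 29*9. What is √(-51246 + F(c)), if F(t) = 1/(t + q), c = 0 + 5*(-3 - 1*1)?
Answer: I*√15054230486/542 ≈ 226.38*I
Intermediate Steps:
c = -20 (c = 0 + 5*(-3 - 1) = 0 + 5*(-4) = 0 - 20 = -20)
q = -522 (q = -58*9 = -2*261 = -522)
F(t) = 1/(-522 + t) (F(t) = 1/(t - 522) = 1/(-522 + t))
√(-51246 + F(c)) = √(-51246 + 1/(-522 - 20)) = √(-51246 + 1/(-542)) = √(-51246 - 1/542) = √(-27775333/542) = I*√15054230486/542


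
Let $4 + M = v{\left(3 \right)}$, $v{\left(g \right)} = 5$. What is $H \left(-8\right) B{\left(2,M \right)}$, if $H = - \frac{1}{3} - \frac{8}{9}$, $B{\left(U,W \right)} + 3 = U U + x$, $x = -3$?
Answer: $- \frac{176}{9} \approx -19.556$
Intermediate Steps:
$M = 1$ ($M = -4 + 5 = 1$)
$B{\left(U,W \right)} = -6 + U^{2}$ ($B{\left(U,W \right)} = -3 + \left(U U - 3\right) = -3 + \left(U^{2} - 3\right) = -3 + \left(-3 + U^{2}\right) = -6 + U^{2}$)
$H = - \frac{11}{9}$ ($H = \left(-1\right) \frac{1}{3} - \frac{8}{9} = - \frac{1}{3} - \frac{8}{9} = - \frac{11}{9} \approx -1.2222$)
$H \left(-8\right) B{\left(2,M \right)} = \left(- \frac{11}{9}\right) \left(-8\right) \left(-6 + 2^{2}\right) = \frac{88 \left(-6 + 4\right)}{9} = \frac{88}{9} \left(-2\right) = - \frac{176}{9}$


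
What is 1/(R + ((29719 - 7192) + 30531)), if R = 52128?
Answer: 1/105186 ≈ 9.5070e-6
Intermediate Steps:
1/(R + ((29719 - 7192) + 30531)) = 1/(52128 + ((29719 - 7192) + 30531)) = 1/(52128 + (22527 + 30531)) = 1/(52128 + 53058) = 1/105186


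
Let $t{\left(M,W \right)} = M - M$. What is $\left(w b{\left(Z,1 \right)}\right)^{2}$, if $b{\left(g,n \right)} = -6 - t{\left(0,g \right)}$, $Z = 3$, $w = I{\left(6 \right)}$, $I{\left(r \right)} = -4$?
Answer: $576$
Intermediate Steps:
$w = -4$
$t{\left(M,W \right)} = 0$
$b{\left(g,n \right)} = -6$ ($b{\left(g,n \right)} = -6 - 0 = -6 + 0 = -6$)
$\left(w b{\left(Z,1 \right)}\right)^{2} = \left(\left(-4\right) \left(-6\right)\right)^{2} = 24^{2} = 576$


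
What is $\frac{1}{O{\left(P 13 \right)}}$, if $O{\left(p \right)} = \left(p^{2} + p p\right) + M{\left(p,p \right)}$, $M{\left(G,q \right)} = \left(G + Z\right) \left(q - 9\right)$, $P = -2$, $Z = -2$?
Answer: $\frac{1}{2332} \approx 0.00042882$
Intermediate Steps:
$M{\left(G,q \right)} = \left(-9 + q\right) \left(-2 + G\right)$ ($M{\left(G,q \right)} = \left(G - 2\right) \left(q - 9\right) = \left(-2 + G\right) \left(-9 + q\right) = \left(-9 + q\right) \left(-2 + G\right)$)
$O{\left(p \right)} = 18 - 11 p + 3 p^{2}$ ($O{\left(p \right)} = \left(p^{2} + p p\right) + \left(18 - 9 p - 2 p + p p\right) = \left(p^{2} + p^{2}\right) + \left(18 - 9 p - 2 p + p^{2}\right) = 2 p^{2} + \left(18 + p^{2} - 11 p\right) = 18 - 11 p + 3 p^{2}$)
$\frac{1}{O{\left(P 13 \right)}} = \frac{1}{18 - 11 \left(\left(-2\right) 13\right) + 3 \left(\left(-2\right) 13\right)^{2}} = \frac{1}{18 - -286 + 3 \left(-26\right)^{2}} = \frac{1}{18 + 286 + 3 \cdot 676} = \frac{1}{18 + 286 + 2028} = \frac{1}{2332}$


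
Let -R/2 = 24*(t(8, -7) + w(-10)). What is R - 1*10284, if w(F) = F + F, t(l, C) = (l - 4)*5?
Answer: -10284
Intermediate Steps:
t(l, C) = -20 + 5*l (t(l, C) = (-4 + l)*5 = -20 + 5*l)
w(F) = 2*F
R = 0 (R = -48*((-20 + 5*8) + 2*(-10)) = -48*((-20 + 40) - 20) = -48*(20 - 20) = -48*0 = -2*0 = 0)
R - 1*10284 = 0 - 1*10284 = 0 - 10284 = -10284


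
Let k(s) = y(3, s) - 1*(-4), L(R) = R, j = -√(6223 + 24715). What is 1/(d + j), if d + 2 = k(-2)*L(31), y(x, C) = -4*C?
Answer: 185/52981 + √30938/105962 ≈ 0.0051518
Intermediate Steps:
j = -√30938 ≈ -175.89
k(s) = 4 - 4*s (k(s) = -4*s - 1*(-4) = -4*s + 4 = 4 - 4*s)
d = 370 (d = -2 + (4 - 4*(-2))*31 = -2 + (4 + 8)*31 = -2 + 12*31 = -2 + 372 = 370)
1/(d + j) = 1/(370 - √30938)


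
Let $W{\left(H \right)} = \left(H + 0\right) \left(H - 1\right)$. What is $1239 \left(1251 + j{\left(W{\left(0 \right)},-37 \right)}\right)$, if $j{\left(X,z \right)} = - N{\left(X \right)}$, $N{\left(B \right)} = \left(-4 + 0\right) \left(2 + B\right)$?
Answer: $1559901$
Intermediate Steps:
$N{\left(B \right)} = -8 - 4 B$ ($N{\left(B \right)} = - 4 \left(2 + B\right) = -8 - 4 B$)
$W{\left(H \right)} = H \left(-1 + H\right)$
$j{\left(X,z \right)} = 8 + 4 X$ ($j{\left(X,z \right)} = - (-8 - 4 X) = 8 + 4 X$)
$1239 \left(1251 + j{\left(W{\left(0 \right)},-37 \right)}\right) = 1239 \left(1251 + \left(8 + 4 \cdot 0 \left(-1 + 0\right)\right)\right) = 1239 \left(1251 + \left(8 + 4 \cdot 0 \left(-1\right)\right)\right) = 1239 \left(1251 + \left(8 + 4 \cdot 0\right)\right) = 1239 \left(1251 + \left(8 + 0\right)\right) = 1239 \left(1251 + 8\right) = 1239 \cdot 1259 = 1559901$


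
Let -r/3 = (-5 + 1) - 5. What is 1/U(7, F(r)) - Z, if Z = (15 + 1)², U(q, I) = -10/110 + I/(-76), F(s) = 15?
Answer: -62532/241 ≈ -259.47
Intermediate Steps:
r = 27 (r = -3*((-5 + 1) - 5) = -3*(-4 - 5) = -3*(-9) = 27)
U(q, I) = -1/11 - I/76 (U(q, I) = -10*1/110 + I*(-1/76) = -1/11 - I/76)
Z = 256 (Z = 16² = 256)
1/U(7, F(r)) - Z = 1/(-1/11 - 1/76*15) - 1*256 = 1/(-1/11 - 15/76) - 256 = 1/(-241/836) - 256 = -836/241 - 256 = -62532/241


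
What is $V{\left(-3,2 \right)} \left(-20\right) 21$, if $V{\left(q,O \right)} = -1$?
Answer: $420$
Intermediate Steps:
$V{\left(-3,2 \right)} \left(-20\right) 21 = \left(-1\right) \left(-20\right) 21 = 20 \cdot 21 = 420$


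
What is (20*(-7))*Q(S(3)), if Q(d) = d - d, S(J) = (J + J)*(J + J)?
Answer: 0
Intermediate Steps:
S(J) = 4*J**2 (S(J) = (2*J)*(2*J) = 4*J**2)
Q(d) = 0
(20*(-7))*Q(S(3)) = (20*(-7))*0 = -140*0 = 0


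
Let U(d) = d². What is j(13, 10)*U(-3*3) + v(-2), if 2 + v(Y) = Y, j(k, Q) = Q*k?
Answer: 10526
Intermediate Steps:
v(Y) = -2 + Y
j(13, 10)*U(-3*3) + v(-2) = (10*13)*(-3*3)² + (-2 - 2) = 130*(-9)² - 4 = 130*81 - 4 = 10530 - 4 = 10526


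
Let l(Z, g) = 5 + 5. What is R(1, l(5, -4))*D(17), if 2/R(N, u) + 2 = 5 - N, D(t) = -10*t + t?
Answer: -153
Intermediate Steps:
l(Z, g) = 10
D(t) = -9*t
R(N, u) = 2/(3 - N) (R(N, u) = 2/(-2 + (5 - N)) = 2/(3 - N))
R(1, l(5, -4))*D(17) = (-2/(-3 + 1))*(-9*17) = -2/(-2)*(-153) = -2*(-1/2)*(-153) = 1*(-153) = -153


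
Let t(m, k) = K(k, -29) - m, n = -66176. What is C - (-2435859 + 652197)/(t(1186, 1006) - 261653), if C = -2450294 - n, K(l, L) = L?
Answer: -313355057043/131434 ≈ -2.3841e+6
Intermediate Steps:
t(m, k) = -29 - m
C = -2384118 (C = -2450294 - 1*(-66176) = -2450294 + 66176 = -2384118)
C - (-2435859 + 652197)/(t(1186, 1006) - 261653) = -2384118 - (-2435859 + 652197)/((-29 - 1*1186) - 261653) = -2384118 - (-1783662)/((-29 - 1186) - 261653) = -2384118 - (-1783662)/(-1215 - 261653) = -2384118 - (-1783662)/(-262868) = -2384118 - (-1783662)*(-1)/262868 = -2384118 - 1*891831/131434 = -2384118 - 891831/131434 = -313355057043/131434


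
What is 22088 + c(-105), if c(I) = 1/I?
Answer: 2319239/105 ≈ 22088.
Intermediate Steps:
22088 + c(-105) = 22088 + 1/(-105) = 22088 - 1/105 = 2319239/105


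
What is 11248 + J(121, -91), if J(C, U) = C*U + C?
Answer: 358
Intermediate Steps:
J(C, U) = C + C*U
11248 + J(121, -91) = 11248 + 121*(1 - 91) = 11248 + 121*(-90) = 11248 - 10890 = 358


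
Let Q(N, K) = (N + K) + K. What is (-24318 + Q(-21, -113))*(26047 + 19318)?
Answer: -1114391225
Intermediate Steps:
Q(N, K) = N + 2*K (Q(N, K) = (K + N) + K = N + 2*K)
(-24318 + Q(-21, -113))*(26047 + 19318) = (-24318 + (-21 + 2*(-113)))*(26047 + 19318) = (-24318 + (-21 - 226))*45365 = (-24318 - 247)*45365 = -24565*45365 = -1114391225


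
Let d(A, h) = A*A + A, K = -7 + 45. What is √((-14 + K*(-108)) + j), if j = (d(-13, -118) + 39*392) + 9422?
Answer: 2*√5187 ≈ 144.04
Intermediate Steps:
K = 38
d(A, h) = A + A² (d(A, h) = A² + A = A + A²)
j = 24866 (j = (-13*(1 - 13) + 39*392) + 9422 = (-13*(-12) + 15288) + 9422 = (156 + 15288) + 9422 = 15444 + 9422 = 24866)
√((-14 + K*(-108)) + j) = √((-14 + 38*(-108)) + 24866) = √((-14 - 4104) + 24866) = √(-4118 + 24866) = √20748 = 2*√5187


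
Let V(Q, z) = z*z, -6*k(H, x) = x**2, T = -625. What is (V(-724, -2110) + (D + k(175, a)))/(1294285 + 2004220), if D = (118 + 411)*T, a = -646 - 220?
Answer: 164239/135555 ≈ 1.2116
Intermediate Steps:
a = -866
D = -330625 (D = (118 + 411)*(-625) = 529*(-625) = -330625)
k(H, x) = -x**2/6
V(Q, z) = z**2
(V(-724, -2110) + (D + k(175, a)))/(1294285 + 2004220) = ((-2110)**2 + (-330625 - 1/6*(-866)**2))/(1294285 + 2004220) = (4452100 + (-330625 - 1/6*749956))/3298505 = (4452100 + (-330625 - 374978/3))*(1/3298505) = (4452100 - 1366853/3)*(1/3298505) = (11989447/3)*(1/3298505) = 164239/135555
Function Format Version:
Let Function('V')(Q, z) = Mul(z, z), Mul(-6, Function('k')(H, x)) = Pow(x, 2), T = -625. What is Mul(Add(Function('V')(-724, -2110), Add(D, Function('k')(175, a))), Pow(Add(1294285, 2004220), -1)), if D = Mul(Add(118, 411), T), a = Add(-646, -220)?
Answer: Rational(164239, 135555) ≈ 1.2116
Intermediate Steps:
a = -866
D = -330625 (D = Mul(Add(118, 411), -625) = Mul(529, -625) = -330625)
Function('k')(H, x) = Mul(Rational(-1, 6), Pow(x, 2))
Function('V')(Q, z) = Pow(z, 2)
Mul(Add(Function('V')(-724, -2110), Add(D, Function('k')(175, a))), Pow(Add(1294285, 2004220), -1)) = Mul(Add(Pow(-2110, 2), Add(-330625, Mul(Rational(-1, 6), Pow(-866, 2)))), Pow(Add(1294285, 2004220), -1)) = Mul(Add(4452100, Add(-330625, Mul(Rational(-1, 6), 749956))), Pow(3298505, -1)) = Mul(Add(4452100, Add(-330625, Rational(-374978, 3))), Rational(1, 3298505)) = Mul(Add(4452100, Rational(-1366853, 3)), Rational(1, 3298505)) = Mul(Rational(11989447, 3), Rational(1, 3298505)) = Rational(164239, 135555)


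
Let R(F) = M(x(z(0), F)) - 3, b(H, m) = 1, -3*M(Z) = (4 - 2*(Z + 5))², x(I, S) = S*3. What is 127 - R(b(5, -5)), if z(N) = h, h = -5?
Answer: 178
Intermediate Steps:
z(N) = -5
x(I, S) = 3*S
M(Z) = -(-6 - 2*Z)²/3 (M(Z) = -(4 - 2*(Z + 5))²/3 = -(4 - 2*(5 + Z))²/3 = -(4 + (-10 - 2*Z))²/3 = -(-6 - 2*Z)²/3)
R(F) = -3 - 4*(3 + 3*F)²/3 (R(F) = -4*(3 + 3*F)²/3 - 3 = -3 - 4*(3 + 3*F)²/3)
127 - R(b(5, -5)) = 127 - (-3 - 12*(1 + 1)²) = 127 - (-3 - 12*2²) = 127 - (-3 - 12*4) = 127 - (-3 - 48) = 127 - 1*(-51) = 127 + 51 = 178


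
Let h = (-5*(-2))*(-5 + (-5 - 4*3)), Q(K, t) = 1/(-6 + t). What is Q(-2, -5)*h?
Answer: 20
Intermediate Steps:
h = -220 (h = 10*(-5 + (-5 - 12)) = 10*(-5 - 17) = 10*(-22) = -220)
Q(-2, -5)*h = -220/(-6 - 5) = -220/(-11) = -1/11*(-220) = 20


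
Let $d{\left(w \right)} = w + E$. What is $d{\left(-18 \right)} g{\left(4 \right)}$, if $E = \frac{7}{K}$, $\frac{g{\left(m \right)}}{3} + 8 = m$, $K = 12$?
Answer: $209$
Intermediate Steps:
$g{\left(m \right)} = -24 + 3 m$
$E = \frac{7}{12} \approx 0.58333$
$d{\left(w \right)} = \frac{7}{12} + w$ ($d{\left(w \right)} = w + \frac{7}{12} = \frac{7}{12} + w$)
$d{\left(-18 \right)} g{\left(4 \right)} = \left(\frac{7}{12} - 18\right) \left(-24 + 3 \cdot 4\right) = - \frac{209 \left(-24 + 12\right)}{12} = \left(- \frac{209}{12}\right) \left(-12\right) = 209$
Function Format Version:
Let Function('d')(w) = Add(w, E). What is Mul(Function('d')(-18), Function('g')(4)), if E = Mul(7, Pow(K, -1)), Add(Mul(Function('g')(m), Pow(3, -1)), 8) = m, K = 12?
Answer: 209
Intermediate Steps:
Function('g')(m) = Add(-24, Mul(3, m))
E = Rational(7, 12) (E = Mul(7, Pow(12, -1)) = Mul(7, Rational(1, 12)) = Rational(7, 12) ≈ 0.58333)
Function('d')(w) = Add(Rational(7, 12), w) (Function('d')(w) = Add(w, Rational(7, 12)) = Add(Rational(7, 12), w))
Mul(Function('d')(-18), Function('g')(4)) = Mul(Add(Rational(7, 12), -18), Add(-24, Mul(3, 4))) = Mul(Rational(-209, 12), Add(-24, 12)) = Mul(Rational(-209, 12), -12) = 209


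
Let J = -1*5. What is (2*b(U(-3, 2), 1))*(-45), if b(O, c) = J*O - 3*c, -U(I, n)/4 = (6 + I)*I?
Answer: 16470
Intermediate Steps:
U(I, n) = -4*I*(6 + I) (U(I, n) = -4*(6 + I)*I = -4*I*(6 + I))
J = -5
b(O, c) = -5*O - 3*c
(2*b(U(-3, 2), 1))*(-45) = (2*(-(-20)*(-3)*(6 - 3) - 3*1))*(-45) = (2*(-(-20)*(-3)*3 - 3))*(-45) = (2*(-5*36 - 3))*(-45) = (2*(-180 - 3))*(-45) = (2*(-183))*(-45) = -366*(-45) = 16470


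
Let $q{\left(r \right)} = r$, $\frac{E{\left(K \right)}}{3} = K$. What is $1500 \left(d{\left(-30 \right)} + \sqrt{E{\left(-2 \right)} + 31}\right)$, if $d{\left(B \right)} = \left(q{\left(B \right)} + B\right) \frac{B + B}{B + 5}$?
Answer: $-208500$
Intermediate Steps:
$E{\left(K \right)} = 3 K$
$d{\left(B \right)} = \frac{4 B^{2}}{5 + B}$ ($d{\left(B \right)} = \left(B + B\right) \frac{B + B}{B + 5} = 2 B \frac{2 B}{5 + B} = \frac{4 B^{2}}{5 + B}$)
$1500 \left(d{\left(-30 \right)} + \sqrt{E{\left(-2 \right)} + 31}\right) = 1500 \left(\frac{4 \left(-30\right)^{2}}{5 - 30} + \sqrt{3 \left(-2\right) + 31}\right) = 1500 \left(4 \cdot 900 \frac{1}{-25} + \sqrt{-6 + 31}\right) = 1500 \left(4 \cdot 900 \left(- \frac{1}{25}\right) + \sqrt{25}\right) = 1500 \left(-144 + 5\right) = 1500 \left(-139\right) = -208500$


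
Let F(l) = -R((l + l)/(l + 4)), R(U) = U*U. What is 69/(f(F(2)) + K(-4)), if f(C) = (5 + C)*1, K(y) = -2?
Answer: 27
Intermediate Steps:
R(U) = U²
F(l) = -4*l²/(4 + l)² (F(l) = -((l + l)/(l + 4))² = -((2*l)/(4 + l))² = -(2*l/(4 + l))² = -4*l²/(4 + l)²)
f(C) = 5 + C
69/(f(F(2)) + K(-4)) = 69/((5 - 4*2²/(4 + 2)²) - 2) = 69/((5 - 4*4/6²) - 2) = 69/((5 - 4*4*1/36) - 2) = 69/((5 - 4/9) - 2) = 69/(41/9 - 2) = 69/(23/9) = (9/23)*69 = 27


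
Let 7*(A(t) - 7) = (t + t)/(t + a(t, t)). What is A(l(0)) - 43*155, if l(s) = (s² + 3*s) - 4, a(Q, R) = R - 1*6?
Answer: -326238/49 ≈ -6657.9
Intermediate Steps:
a(Q, R) = -6 + R (a(Q, R) = R - 6 = -6 + R)
l(s) = -4 + s² + 3*s
A(t) = 7 + 2*t/(7*(-6 + 2*t)) (A(t) = 7 + ((t + t)/(t + (-6 + t)))/7 = 7 + ((2*t)/(-6 + 2*t))/7 = 7 + (2*t/(-6 + 2*t))/7 = 7 + 2*t/(7*(-6 + 2*t)))
A(l(0)) - 43*155 = (-147 + 50*(-4 + 0² + 3*0))/(7*(-3 + (-4 + 0² + 3*0))) - 43*155 = (-147 + 50*(-4 + 0 + 0))/(7*(-3 + (-4 + 0 + 0))) - 6665 = (-147 + 50*(-4))/(7*(-3 - 4)) - 6665 = (⅐)*(-147 - 200)/(-7) - 6665 = (⅐)*(-⅐)*(-347) - 6665 = 347/49 - 6665 = -326238/49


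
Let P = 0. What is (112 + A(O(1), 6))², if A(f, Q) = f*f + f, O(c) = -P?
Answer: 12544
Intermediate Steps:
O(c) = 0 (O(c) = -1*0 = 0)
A(f, Q) = f + f² (A(f, Q) = f² + f = f + f²)
(112 + A(O(1), 6))² = (112 + 0*(1 + 0))² = (112 + 0*1)² = (112 + 0)² = 112² = 12544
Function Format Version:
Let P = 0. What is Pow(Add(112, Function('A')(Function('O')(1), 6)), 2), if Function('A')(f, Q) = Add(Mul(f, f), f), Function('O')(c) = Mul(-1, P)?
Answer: 12544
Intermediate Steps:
Function('O')(c) = 0 (Function('O')(c) = Mul(-1, 0) = 0)
Function('A')(f, Q) = Add(f, Pow(f, 2)) (Function('A')(f, Q) = Add(Pow(f, 2), f) = Add(f, Pow(f, 2)))
Pow(Add(112, Function('A')(Function('O')(1), 6)), 2) = Pow(Add(112, Mul(0, Add(1, 0))), 2) = Pow(Add(112, Mul(0, 1)), 2) = Pow(Add(112, 0), 2) = Pow(112, 2) = 12544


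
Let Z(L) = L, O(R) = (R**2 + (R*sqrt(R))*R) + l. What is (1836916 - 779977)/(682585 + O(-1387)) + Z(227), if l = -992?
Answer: 89751094820518415/395378339192827 - 156408191007*I*sqrt(1387)/395378339192827 ≈ 227.0 - 0.014733*I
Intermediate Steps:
O(R) = -992 + R**2 + R**(5/2) (O(R) = (R**2 + (R*sqrt(R))*R) - 992 = (R**2 + R**(3/2)*R) - 992 = (R**2 + R**(5/2)) - 992 = -992 + R**2 + R**(5/2))
(1836916 - 779977)/(682585 + O(-1387)) + Z(227) = (1836916 - 779977)/(682585 + (-992 + (-1387)**2 + (-1387)**(5/2))) + 227 = 1056939/(682585 + (-992 + 1923769 + 1923769*I*sqrt(1387))) + 227 = 1056939/(682585 + (1922777 + 1923769*I*sqrt(1387))) + 227 = 1056939/(2605362 + 1923769*I*sqrt(1387)) + 227 = 227 + 1056939/(2605362 + 1923769*I*sqrt(1387))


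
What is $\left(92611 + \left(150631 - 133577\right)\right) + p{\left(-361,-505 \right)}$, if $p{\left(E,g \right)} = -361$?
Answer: $109304$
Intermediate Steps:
$\left(92611 + \left(150631 - 133577\right)\right) + p{\left(-361,-505 \right)} = \left(92611 + \left(150631 - 133577\right)\right) - 361 = \left(92611 + 17054\right) - 361 = 109665 - 361 = 109304$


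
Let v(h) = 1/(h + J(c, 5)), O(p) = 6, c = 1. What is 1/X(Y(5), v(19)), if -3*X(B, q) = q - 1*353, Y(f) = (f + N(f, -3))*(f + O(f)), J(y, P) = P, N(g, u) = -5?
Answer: 72/8471 ≈ 0.0084996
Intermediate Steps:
v(h) = 1/(5 + h) (v(h) = 1/(h + 5) = 1/(5 + h))
Y(f) = (-5 + f)*(6 + f) (Y(f) = (f - 5)*(f + 6) = (-5 + f)*(6 + f))
X(B, q) = 353/3 - q/3 (X(B, q) = -(q - 1*353)/3 = -(q - 353)/3 = -(-353 + q)/3 = 353/3 - q/3)
1/X(Y(5), v(19)) = 1/(353/3 - 1/(3*(5 + 19))) = 1/(353/3 - ⅓/24) = 1/(353/3 - ⅓*1/24) = 1/(353/3 - 1/72) = 1/(8471/72) = 72/8471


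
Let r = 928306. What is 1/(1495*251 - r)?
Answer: -1/553061 ≈ -1.8081e-6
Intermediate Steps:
1/(1495*251 - r) = 1/(1495*251 - 1*928306) = 1/(375245 - 928306) = 1/(-553061) = -1/553061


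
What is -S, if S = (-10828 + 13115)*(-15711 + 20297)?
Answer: -10488182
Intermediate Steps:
S = 10488182 (S = 2287*4586 = 10488182)
-S = -1*10488182 = -10488182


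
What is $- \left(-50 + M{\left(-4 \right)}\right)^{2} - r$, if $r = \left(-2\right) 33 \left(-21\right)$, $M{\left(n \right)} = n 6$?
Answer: $-6862$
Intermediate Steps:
$M{\left(n \right)} = 6 n$
$r = 1386$ ($r = \left(-66\right) \left(-21\right) = 1386$)
$- \left(-50 + M{\left(-4 \right)}\right)^{2} - r = - \left(-50 + 6 \left(-4\right)\right)^{2} - 1386 = - \left(-50 - 24\right)^{2} - 1386 = - \left(-74\right)^{2} - 1386 = \left(-1\right) 5476 - 1386 = -5476 - 1386 = -6862$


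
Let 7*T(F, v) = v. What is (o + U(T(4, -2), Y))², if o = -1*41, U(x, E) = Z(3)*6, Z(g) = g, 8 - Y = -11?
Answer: 529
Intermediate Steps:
T(F, v) = v/7
Y = 19 (Y = 8 - 1*(-11) = 8 + 11 = 19)
U(x, E) = 18 (U(x, E) = 3*6 = 18)
o = -41
(o + U(T(4, -2), Y))² = (-41 + 18)² = (-23)² = 529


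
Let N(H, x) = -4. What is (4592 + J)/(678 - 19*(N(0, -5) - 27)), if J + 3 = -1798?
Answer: 2791/1267 ≈ 2.2028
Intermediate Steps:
J = -1801 (J = -3 - 1798 = -1801)
(4592 + J)/(678 - 19*(N(0, -5) - 27)) = (4592 - 1801)/(678 - 19*(-4 - 27)) = 2791/(678 - 19*(-31)) = 2791/(678 + 589) = 2791/1267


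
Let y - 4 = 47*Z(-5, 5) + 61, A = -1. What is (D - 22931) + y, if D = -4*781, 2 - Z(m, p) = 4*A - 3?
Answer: -25567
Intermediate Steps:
Z(m, p) = 9 (Z(m, p) = 2 - (4*(-1) - 3) = 2 - (-4 - 3) = 2 - 1*(-7) = 2 + 7 = 9)
y = 488 (y = 4 + (47*9 + 61) = 4 + (423 + 61) = 4 + 484 = 488)
D = -3124
(D - 22931) + y = (-3124 - 22931) + 488 = -26055 + 488 = -25567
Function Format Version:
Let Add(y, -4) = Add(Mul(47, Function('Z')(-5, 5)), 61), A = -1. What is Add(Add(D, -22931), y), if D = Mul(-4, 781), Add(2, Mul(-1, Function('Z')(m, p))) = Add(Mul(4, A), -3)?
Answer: -25567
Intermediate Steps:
Function('Z')(m, p) = 9 (Function('Z')(m, p) = Add(2, Mul(-1, Add(Mul(4, -1), -3))) = Add(2, Mul(-1, Add(-4, -3))) = Add(2, Mul(-1, -7)) = Add(2, 7) = 9)
y = 488 (y = Add(4, Add(Mul(47, 9), 61)) = Add(4, Add(423, 61)) = Add(4, 484) = 488)
D = -3124
Add(Add(D, -22931), y) = Add(Add(-3124, -22931), 488) = Add(-26055, 488) = -25567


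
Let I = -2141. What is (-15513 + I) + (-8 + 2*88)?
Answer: -17486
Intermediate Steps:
(-15513 + I) + (-8 + 2*88) = (-15513 - 2141) + (-8 + 2*88) = -17654 + (-8 + 176) = -17654 + 168 = -17486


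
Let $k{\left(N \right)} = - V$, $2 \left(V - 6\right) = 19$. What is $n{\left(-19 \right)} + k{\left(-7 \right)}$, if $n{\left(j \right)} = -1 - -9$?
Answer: $- \frac{15}{2} \approx -7.5$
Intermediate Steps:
$V = \frac{31}{2}$ ($V = 6 + \frac{1}{2} \cdot 19 = 6 + \frac{19}{2} = \frac{31}{2} \approx 15.5$)
$n{\left(j \right)} = 8$ ($n{\left(j \right)} = -1 + 9 = 8$)
$k{\left(N \right)} = - \frac{31}{2}$ ($k{\left(N \right)} = \left(-1\right) \frac{31}{2} = - \frac{31}{2}$)
$n{\left(-19 \right)} + k{\left(-7 \right)} = 8 - \frac{31}{2} = - \frac{15}{2}$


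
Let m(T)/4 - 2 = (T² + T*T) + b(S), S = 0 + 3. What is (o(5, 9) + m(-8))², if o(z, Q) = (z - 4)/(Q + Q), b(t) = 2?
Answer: 90345025/324 ≈ 2.7884e+5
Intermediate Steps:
S = 3
m(T) = 16 + 8*T² (m(T) = 8 + 4*((T² + T*T) + 2) = 8 + 4*((T² + T²) + 2) = 8 + 4*(2*T² + 2) = 8 + 4*(2 + 2*T²) = 8 + (8 + 8*T²) = 16 + 8*T²)
o(z, Q) = (-4 + z)/(2*Q) (o(z, Q) = (-4 + z)/((2*Q)) = (-4 + z)*(1/(2*Q)) = (-4 + z)/(2*Q))
(o(5, 9) + m(-8))² = ((½)*(-4 + 5)/9 + (16 + 8*(-8)²))² = ((½)*(⅑)*1 + (16 + 8*64))² = (1/18 + (16 + 512))² = (1/18 + 528)² = (9505/18)² = 90345025/324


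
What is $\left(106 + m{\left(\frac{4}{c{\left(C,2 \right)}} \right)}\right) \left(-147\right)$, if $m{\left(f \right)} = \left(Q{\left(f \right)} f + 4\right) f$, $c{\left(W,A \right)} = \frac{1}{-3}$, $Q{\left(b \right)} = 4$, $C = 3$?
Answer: $-93198$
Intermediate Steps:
$c{\left(W,A \right)} = - \frac{1}{3}$
$m{\left(f \right)} = f \left(4 + 4 f\right)$ ($m{\left(f \right)} = \left(4 f + 4\right) f = \left(4 + 4 f\right) f = f \left(4 + 4 f\right)$)
$\left(106 + m{\left(\frac{4}{c{\left(C,2 \right)}} \right)}\right) \left(-147\right) = \left(106 + 4 \frac{4}{- \frac{1}{3}} \left(1 + \frac{4}{- \frac{1}{3}}\right)\right) \left(-147\right) = \left(106 + 4 \cdot 4 \left(-3\right) \left(1 + 4 \left(-3\right)\right)\right) \left(-147\right) = \left(106 + 4 \left(-12\right) \left(1 - 12\right)\right) \left(-147\right) = \left(106 + 4 \left(-12\right) \left(-11\right)\right) \left(-147\right) = \left(106 + 528\right) \left(-147\right) = 634 \left(-147\right) = -93198$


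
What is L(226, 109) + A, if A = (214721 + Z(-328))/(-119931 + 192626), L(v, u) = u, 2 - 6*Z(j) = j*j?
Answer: 24361637/218085 ≈ 111.71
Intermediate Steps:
Z(j) = ⅓ - j²/6 (Z(j) = ⅓ - j*j/6 = ⅓ - j²/6)
A = 590372/218085 (A = (214721 + (⅓ - ⅙*(-328)²))/(-119931 + 192626) = (214721 + (⅓ - ⅙*107584))/72695 = (214721 + (⅓ - 53792/3))*(1/72695) = (214721 - 53791/3)*(1/72695) = (590372/3)*(1/72695) = 590372/218085 ≈ 2.7071)
L(226, 109) + A = 109 + 590372/218085 = 24361637/218085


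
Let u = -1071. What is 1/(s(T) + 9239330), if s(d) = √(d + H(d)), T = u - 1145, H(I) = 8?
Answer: 200855/1855765627198 - I*√138/21341304712777 ≈ 1.0823e-7 - 5.5045e-13*I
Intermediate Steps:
T = -2216 (T = -1071 - 1145 = -2216)
s(d) = √(8 + d) (s(d) = √(d + 8) = √(8 + d))
1/(s(T) + 9239330) = 1/(√(8 - 2216) + 9239330) = 1/(√(-2208) + 9239330) = 1/(4*I*√138 + 9239330) = 1/(9239330 + 4*I*√138)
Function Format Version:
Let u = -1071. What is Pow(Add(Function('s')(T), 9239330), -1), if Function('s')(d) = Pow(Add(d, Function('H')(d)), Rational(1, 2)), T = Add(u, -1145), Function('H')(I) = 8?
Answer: Add(Rational(200855, 1855765627198), Mul(Rational(-1, 21341304712777), I, Pow(138, Rational(1, 2)))) ≈ Add(1.0823e-7, Mul(-5.5045e-13, I))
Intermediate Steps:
T = -2216 (T = Add(-1071, -1145) = -2216)
Function('s')(d) = Pow(Add(8, d), Rational(1, 2)) (Function('s')(d) = Pow(Add(d, 8), Rational(1, 2)) = Pow(Add(8, d), Rational(1, 2)))
Pow(Add(Function('s')(T), 9239330), -1) = Pow(Add(Pow(Add(8, -2216), Rational(1, 2)), 9239330), -1) = Pow(Add(Pow(-2208, Rational(1, 2)), 9239330), -1) = Pow(Add(Mul(4, I, Pow(138, Rational(1, 2))), 9239330), -1) = Pow(Add(9239330, Mul(4, I, Pow(138, Rational(1, 2)))), -1)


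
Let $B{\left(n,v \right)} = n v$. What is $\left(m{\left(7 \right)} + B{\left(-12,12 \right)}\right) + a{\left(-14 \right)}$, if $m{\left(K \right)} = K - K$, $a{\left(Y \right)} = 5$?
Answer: $-139$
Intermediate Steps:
$m{\left(K \right)} = 0$
$\left(m{\left(7 \right)} + B{\left(-12,12 \right)}\right) + a{\left(-14 \right)} = \left(0 - 144\right) + 5 = -144 + 5 = -139$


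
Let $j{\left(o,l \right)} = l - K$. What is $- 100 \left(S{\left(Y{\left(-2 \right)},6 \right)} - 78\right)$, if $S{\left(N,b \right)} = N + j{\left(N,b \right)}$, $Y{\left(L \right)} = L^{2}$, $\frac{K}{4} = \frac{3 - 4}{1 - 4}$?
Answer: $\frac{20800}{3} \approx 6933.3$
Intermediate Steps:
$K = \frac{4}{3}$ ($K = 4 \frac{3 - 4}{1 - 4} = 4 \left(- \frac{1}{-3}\right) = 4 \left(\left(-1\right) \left(- \frac{1}{3}\right)\right) = 4 \cdot \frac{1}{3} = \frac{4}{3} \approx 1.3333$)
$j{\left(o,l \right)} = - \frac{4}{3} + l$ ($j{\left(o,l \right)} = l - \frac{4}{3} = - \frac{4}{3} + l$)
$S{\left(N,b \right)} = - \frac{4}{3} + N + b$ ($S{\left(N,b \right)} = N + \left(- \frac{4}{3} + b\right) = - \frac{4}{3} + N + b$)
$- 100 \left(S{\left(Y{\left(-2 \right)},6 \right)} - 78\right) = - 100 \left(\left(- \frac{4}{3} + \left(-2\right)^{2} + 6\right) - 78\right) = - 100 \left(\left(- \frac{4}{3} + 4 + 6\right) - 78\right) = - 100 \left(\frac{26}{3} - 78\right) = \left(-100\right) \left(- \frac{208}{3}\right) = \frac{20800}{3}$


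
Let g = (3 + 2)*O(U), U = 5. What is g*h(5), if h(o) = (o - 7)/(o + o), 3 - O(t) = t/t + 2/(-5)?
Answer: -12/5 ≈ -2.4000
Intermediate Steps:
O(t) = 12/5 (O(t) = 3 - (t/t + 2/(-5)) = 3 - (1 + 2*(-⅕)) = 3 - (1 - ⅖) = 3 - 1*⅗ = 3 - ⅗ = 12/5)
h(o) = (-7 + o)/(2*o) (h(o) = (-7 + o)/((2*o)) = (-7 + o)*(1/(2*o)) = (-7 + o)/(2*o))
g = 12 (g = (3 + 2)*(12/5) = 5*(12/5) = 12)
g*h(5) = 12*((½)*(-7 + 5)/5) = 12*((½)*(⅕)*(-2)) = 12*(-⅕) = -12/5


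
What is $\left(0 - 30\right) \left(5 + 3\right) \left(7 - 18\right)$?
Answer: $2640$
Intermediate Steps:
$\left(0 - 30\right) \left(5 + 3\right) \left(7 - 18\right) = - 30 \cdot 8 \left(-11\right) = \left(-30\right) \left(-88\right) = 2640$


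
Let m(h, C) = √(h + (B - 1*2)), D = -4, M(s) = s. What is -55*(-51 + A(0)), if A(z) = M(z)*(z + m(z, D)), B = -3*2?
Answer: 2805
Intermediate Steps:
B = -6
m(h, C) = √(-8 + h) (m(h, C) = √(h + (-6 - 1*2)) = √(h + (-6 - 2)) = √(h - 8) = √(-8 + h))
A(z) = z*(z + √(-8 + z))
-55*(-51 + A(0)) = -55*(-51 + 0*(0 + √(-8 + 0))) = -55*(-51 + 0*(0 + √(-8))) = -55*(-51 + 0*(0 + 2*I*√2)) = -55*(-51 + 0*(2*I*√2)) = -55*(-51 + 0) = -55*(-51) = 2805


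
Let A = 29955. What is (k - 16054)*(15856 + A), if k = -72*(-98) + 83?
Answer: -408405065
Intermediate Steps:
k = 7139 (k = 7056 + 83 = 7139)
(k - 16054)*(15856 + A) = (7139 - 16054)*(15856 + 29955) = -8915*45811 = -408405065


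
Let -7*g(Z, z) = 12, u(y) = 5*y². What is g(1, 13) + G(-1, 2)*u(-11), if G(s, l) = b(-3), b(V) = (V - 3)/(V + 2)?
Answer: 25398/7 ≈ 3628.3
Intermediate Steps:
b(V) = (-3 + V)/(2 + V)
G(s, l) = 6 (G(s, l) = (-3 - 3)/(2 - 3) = -6/(-1) = -1*(-6) = 6)
g(Z, z) = -12/7 (g(Z, z) = -⅐*12 = -12/7)
g(1, 13) + G(-1, 2)*u(-11) = -12/7 + 6*(5*(-11)²) = -12/7 + 6*(5*121) = -12/7 + 6*605 = -12/7 + 3630 = 25398/7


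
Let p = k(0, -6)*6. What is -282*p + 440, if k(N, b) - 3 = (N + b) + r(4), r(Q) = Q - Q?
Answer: 5516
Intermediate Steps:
r(Q) = 0
k(N, b) = 3 + N + b (k(N, b) = 3 + ((N + b) + 0) = 3 + (N + b) = 3 + N + b)
p = -18 (p = (3 + 0 - 6)*6 = -3*6 = -18)
-282*p + 440 = -282*(-18) + 440 = 5076 + 440 = 5516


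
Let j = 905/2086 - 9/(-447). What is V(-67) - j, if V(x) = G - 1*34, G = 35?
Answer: 1139/2086 ≈ 0.54602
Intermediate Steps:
j = 947/2086 (j = 905*(1/2086) - 9*(-1/447) = 905/2086 + 3/149 = 947/2086 ≈ 0.45398)
V(x) = 1 (V(x) = 35 - 1*34 = 35 - 34 = 1)
V(-67) - j = 1 - 1*947/2086 = 1 - 947/2086 = 1139/2086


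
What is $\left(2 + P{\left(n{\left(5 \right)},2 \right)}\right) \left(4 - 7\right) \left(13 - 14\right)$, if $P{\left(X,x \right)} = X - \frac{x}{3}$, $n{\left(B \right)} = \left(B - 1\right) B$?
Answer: $64$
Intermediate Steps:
$n{\left(B \right)} = B \left(-1 + B\right)$ ($n{\left(B \right)} = \left(-1 + B\right) B = B \left(-1 + B\right)$)
$P{\left(X,x \right)} = X - \frac{x}{3}$ ($P{\left(X,x \right)} = X - x \frac{1}{3} = X - \frac{x}{3}$)
$\left(2 + P{\left(n{\left(5 \right)},2 \right)}\right) \left(4 - 7\right) \left(13 - 14\right) = \left(2 + \left(5 \left(-1 + 5\right) - \frac{2}{3}\right)\right) \left(4 - 7\right) \left(13 - 14\right) = \left(2 + \left(5 \cdot 4 - \frac{2}{3}\right)\right) \left(-3\right) \left(-1\right) = \left(2 + \left(20 - \frac{2}{3}\right)\right) \left(-3\right) \left(-1\right) = \left(2 + \frac{58}{3}\right) \left(-3\right) \left(-1\right) = \frac{64}{3} \left(-3\right) \left(-1\right) = \left(-64\right) \left(-1\right) = 64$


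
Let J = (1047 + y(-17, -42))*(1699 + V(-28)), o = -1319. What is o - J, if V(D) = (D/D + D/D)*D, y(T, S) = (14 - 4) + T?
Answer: -1710039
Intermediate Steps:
y(T, S) = 10 + T
V(D) = 2*D (V(D) = (1 + 1)*D = 2*D)
J = 1708720 (J = (1047 + (10 - 17))*(1699 + 2*(-28)) = (1047 - 7)*(1699 - 56) = 1040*1643 = 1708720)
o - J = -1319 - 1*1708720 = -1319 - 1708720 = -1710039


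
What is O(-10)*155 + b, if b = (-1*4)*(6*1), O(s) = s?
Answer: -1574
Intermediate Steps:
b = -24 (b = -4*6 = -24)
O(-10)*155 + b = -10*155 - 24 = -1550 - 24 = -1574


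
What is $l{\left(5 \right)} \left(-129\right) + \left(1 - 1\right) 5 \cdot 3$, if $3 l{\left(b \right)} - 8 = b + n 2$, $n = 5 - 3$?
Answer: $-731$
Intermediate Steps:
$n = 2$
$l{\left(b \right)} = 4 + \frac{b}{3}$ ($l{\left(b \right)} = \frac{8}{3} + \frac{b + 2 \cdot 2}{3} = \frac{8}{3} + \frac{b + 4}{3} = \frac{8}{3} + \frac{4 + b}{3} = \frac{8}{3} + \left(\frac{4}{3} + \frac{b}{3}\right) = 4 + \frac{b}{3}$)
$l{\left(5 \right)} \left(-129\right) + \left(1 - 1\right) 5 \cdot 3 = \left(4 + \frac{1}{3} \cdot 5\right) \left(-129\right) + \left(1 - 1\right) 5 \cdot 3 = \left(4 + \frac{5}{3}\right) \left(-129\right) + 0 \cdot 15 = \frac{17}{3} \left(-129\right) + 0 = -731 + 0 = -731$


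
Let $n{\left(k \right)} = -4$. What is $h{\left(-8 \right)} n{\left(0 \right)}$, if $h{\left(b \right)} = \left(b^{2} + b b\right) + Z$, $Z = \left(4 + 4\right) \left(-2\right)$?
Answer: $-448$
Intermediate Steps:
$Z = -16$ ($Z = 8 \left(-2\right) = -16$)
$h{\left(b \right)} = -16 + 2 b^{2}$ ($h{\left(b \right)} = \left(b^{2} + b b\right) - 16 = \left(b^{2} + b^{2}\right) - 16 = 2 b^{2} - 16 = -16 + 2 b^{2}$)
$h{\left(-8 \right)} n{\left(0 \right)} = \left(-16 + 2 \left(-8\right)^{2}\right) \left(-4\right) = \left(-16 + 2 \cdot 64\right) \left(-4\right) = \left(-16 + 128\right) \left(-4\right) = 112 \left(-4\right) = -448$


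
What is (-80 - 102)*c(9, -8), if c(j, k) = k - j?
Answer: 3094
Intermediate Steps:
(-80 - 102)*c(9, -8) = (-80 - 102)*(-8 - 1*9) = -182*(-8 - 9) = -182*(-17) = 3094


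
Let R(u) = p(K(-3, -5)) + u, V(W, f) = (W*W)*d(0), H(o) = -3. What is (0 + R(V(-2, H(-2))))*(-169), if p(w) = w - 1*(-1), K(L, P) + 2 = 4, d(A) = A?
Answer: -507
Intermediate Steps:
K(L, P) = 2 (K(L, P) = -2 + 4 = 2)
p(w) = 1 + w (p(w) = w + 1 = 1 + w)
V(W, f) = 0 (V(W, f) = (W*W)*0 = W²*0 = 0)
R(u) = 3 + u (R(u) = (1 + 2) + u = 3 + u)
(0 + R(V(-2, H(-2))))*(-169) = (0 + (3 + 0))*(-169) = (0 + 3)*(-169) = 3*(-169) = -507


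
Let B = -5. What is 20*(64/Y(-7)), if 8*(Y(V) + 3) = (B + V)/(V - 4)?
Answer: -28160/63 ≈ -446.98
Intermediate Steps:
Y(V) = -3 + (-5 + V)/(8*(-4 + V)) (Y(V) = -3 + ((-5 + V)/(V - 4))/8 = -3 + ((-5 + V)/(-4 + V))/8 = -3 + (-5 + V)/(8*(-4 + V)))
20*(64/Y(-7)) = 20*(64/(((91 - 23*(-7))/(8*(-4 - 7))))) = 20*(64/(((⅛)*(91 + 161)/(-11)))) = 20*(64/(((⅛)*(-1/11)*252))) = 20*(64/(-63/22)) = 20*(64*(-22/63)) = 20*(-1408/63) = -28160/63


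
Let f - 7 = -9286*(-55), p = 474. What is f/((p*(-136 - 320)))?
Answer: -510737/216144 ≈ -2.3629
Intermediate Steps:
f = 510737 (f = 7 - 9286*(-55) = 7 + 510730 = 510737)
f/((p*(-136 - 320))) = 510737/((474*(-136 - 320))) = 510737/((474*(-456))) = 510737/(-216144) = 510737*(-1/216144) = -510737/216144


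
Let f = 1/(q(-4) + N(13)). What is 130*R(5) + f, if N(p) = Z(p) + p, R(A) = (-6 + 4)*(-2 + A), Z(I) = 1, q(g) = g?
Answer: -7799/10 ≈ -779.90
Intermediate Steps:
R(A) = 4 - 2*A (R(A) = -2*(-2 + A) = 4 - 2*A)
N(p) = 1 + p
f = 1/10 (f = 1/(-4 + (1 + 13)) = 1/(-4 + 14) = 1/10 ≈ 0.10000)
130*R(5) + f = 130*(4 - 2*5) + 1/10 = 130*(4 - 10) + 1/10 = 130*(-6) + 1/10 = -780 + 1/10 = -7799/10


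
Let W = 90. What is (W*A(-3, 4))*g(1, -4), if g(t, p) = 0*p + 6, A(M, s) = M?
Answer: -1620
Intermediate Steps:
g(t, p) = 6 (g(t, p) = 0 + 6 = 6)
(W*A(-3, 4))*g(1, -4) = (90*(-3))*6 = -270*6 = -1620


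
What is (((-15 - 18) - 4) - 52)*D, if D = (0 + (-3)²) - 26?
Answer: 1513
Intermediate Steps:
D = -17 (D = (0 + 9) - 26 = 9 - 26 = -17)
(((-15 - 18) - 4) - 52)*D = (((-15 - 18) - 4) - 52)*(-17) = ((-33 - 4) - 52)*(-17) = (-37 - 52)*(-17) = -89*(-17) = 1513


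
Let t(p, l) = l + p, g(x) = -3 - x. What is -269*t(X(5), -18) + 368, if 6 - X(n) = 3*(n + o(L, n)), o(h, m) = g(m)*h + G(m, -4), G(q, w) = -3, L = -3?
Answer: 24578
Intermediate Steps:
o(h, m) = -3 + h*(-3 - m) (o(h, m) = (-3 - m)*h - 3 = h*(-3 - m) - 3 = -3 + h*(-3 - m))
X(n) = -12 - 12*n (X(n) = 6 - 3*(n + (-3 - 1*(-3)*(3 + n))) = 6 - 3*(n + (-3 + (9 + 3*n))) = 6 - 3*(n + (6 + 3*n)) = 6 - 3*(6 + 4*n) = 6 - (18 + 12*n) = 6 + (-18 - 12*n) = -12 - 12*n)
-269*t(X(5), -18) + 368 = -269*(-18 + (-12 - 12*5)) + 368 = -269*(-18 + (-12 - 60)) + 368 = -269*(-18 - 72) + 368 = -269*(-90) + 368 = 24210 + 368 = 24578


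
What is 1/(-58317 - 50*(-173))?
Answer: -1/49667 ≈ -2.0134e-5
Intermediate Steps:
1/(-58317 - 50*(-173)) = 1/(-58317 + 8650) = 1/(-49667) = -1/49667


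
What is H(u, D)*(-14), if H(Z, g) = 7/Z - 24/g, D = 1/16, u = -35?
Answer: 26894/5 ≈ 5378.8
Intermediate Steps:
D = 1/16 ≈ 0.062500
H(Z, g) = -24/g + 7/Z
H(u, D)*(-14) = (-24/1/16 + 7/(-35))*(-14) = (-24*16 + 7*(-1/35))*(-14) = (-384 - ⅕)*(-14) = -1921/5*(-14) = 26894/5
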